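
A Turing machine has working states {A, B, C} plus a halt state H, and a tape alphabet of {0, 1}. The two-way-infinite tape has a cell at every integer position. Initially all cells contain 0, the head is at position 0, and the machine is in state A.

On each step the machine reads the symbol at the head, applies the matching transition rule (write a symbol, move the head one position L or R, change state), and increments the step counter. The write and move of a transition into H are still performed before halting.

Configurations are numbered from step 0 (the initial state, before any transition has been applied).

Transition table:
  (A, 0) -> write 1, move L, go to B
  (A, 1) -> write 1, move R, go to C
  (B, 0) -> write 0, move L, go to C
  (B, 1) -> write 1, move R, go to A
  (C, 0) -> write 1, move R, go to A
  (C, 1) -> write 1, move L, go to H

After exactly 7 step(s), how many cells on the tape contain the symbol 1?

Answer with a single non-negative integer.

Step 1: in state A at pos 0, read 0 -> (A,0)->write 1,move L,goto B. Now: state=B, head=-1, tape[-2..1]=0010 (head:  ^)
Step 2: in state B at pos -1, read 0 -> (B,0)->write 0,move L,goto C. Now: state=C, head=-2, tape[-3..1]=00010 (head:  ^)
Step 3: in state C at pos -2, read 0 -> (C,0)->write 1,move R,goto A. Now: state=A, head=-1, tape[-3..1]=01010 (head:   ^)
Step 4: in state A at pos -1, read 0 -> (A,0)->write 1,move L,goto B. Now: state=B, head=-2, tape[-3..1]=01110 (head:  ^)
Step 5: in state B at pos -2, read 1 -> (B,1)->write 1,move R,goto A. Now: state=A, head=-1, tape[-3..1]=01110 (head:   ^)
Step 6: in state A at pos -1, read 1 -> (A,1)->write 1,move R,goto C. Now: state=C, head=0, tape[-3..1]=01110 (head:    ^)
Step 7: in state C at pos 0, read 1 -> (C,1)->write 1,move L,goto H. Now: state=H, head=-1, tape[-3..1]=01110 (head:   ^)
Cells containing 1 after step 7: {-2, -1, 0} -> 3 cell(s)

Answer: 3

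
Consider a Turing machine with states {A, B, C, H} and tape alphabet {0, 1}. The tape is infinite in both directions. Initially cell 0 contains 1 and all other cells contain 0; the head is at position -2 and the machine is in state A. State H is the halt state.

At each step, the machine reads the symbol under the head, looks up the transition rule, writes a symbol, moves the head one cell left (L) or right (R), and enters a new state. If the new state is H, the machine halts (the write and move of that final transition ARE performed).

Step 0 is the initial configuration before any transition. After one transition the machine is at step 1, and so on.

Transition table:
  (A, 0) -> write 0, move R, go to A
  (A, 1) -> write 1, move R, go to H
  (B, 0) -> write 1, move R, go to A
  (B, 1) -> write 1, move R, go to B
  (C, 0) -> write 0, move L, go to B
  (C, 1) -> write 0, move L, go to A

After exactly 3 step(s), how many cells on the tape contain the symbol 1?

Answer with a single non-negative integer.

Step 1: in state A at pos -2, read 0 -> (A,0)->write 0,move R,goto A. Now: state=A, head=-1, tape[-3..1]=00010 (head:   ^)
Step 2: in state A at pos -1, read 0 -> (A,0)->write 0,move R,goto A. Now: state=A, head=0, tape[-3..1]=00010 (head:    ^)
Step 3: in state A at pos 0, read 1 -> (A,1)->write 1,move R,goto H. Now: state=H, head=1, tape[-3..2]=000100 (head:     ^)
Cells containing 1 after step 3: {0} -> 1 cell(s)

Answer: 1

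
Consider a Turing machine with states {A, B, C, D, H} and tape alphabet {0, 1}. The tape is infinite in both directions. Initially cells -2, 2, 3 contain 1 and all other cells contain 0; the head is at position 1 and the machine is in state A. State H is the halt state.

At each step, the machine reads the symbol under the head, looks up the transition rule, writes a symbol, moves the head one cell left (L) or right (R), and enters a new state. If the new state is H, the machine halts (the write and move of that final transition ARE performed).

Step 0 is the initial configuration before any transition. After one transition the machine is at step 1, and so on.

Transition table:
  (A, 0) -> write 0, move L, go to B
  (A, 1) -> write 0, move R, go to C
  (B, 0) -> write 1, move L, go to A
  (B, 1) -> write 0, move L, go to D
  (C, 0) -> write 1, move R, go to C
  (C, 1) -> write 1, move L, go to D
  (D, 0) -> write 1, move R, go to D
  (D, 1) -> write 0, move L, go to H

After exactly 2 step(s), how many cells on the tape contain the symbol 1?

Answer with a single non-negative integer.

Step 1: in state A at pos 1, read 0 -> (A,0)->write 0,move L,goto B. Now: state=B, head=0, tape[-3..4]=01000110 (head:    ^)
Step 2: in state B at pos 0, read 0 -> (B,0)->write 1,move L,goto A. Now: state=A, head=-1, tape[-3..4]=01010110 (head:   ^)
Cells containing 1 after step 2: {-2, 0, 2, 3} -> 4 cell(s)

Answer: 4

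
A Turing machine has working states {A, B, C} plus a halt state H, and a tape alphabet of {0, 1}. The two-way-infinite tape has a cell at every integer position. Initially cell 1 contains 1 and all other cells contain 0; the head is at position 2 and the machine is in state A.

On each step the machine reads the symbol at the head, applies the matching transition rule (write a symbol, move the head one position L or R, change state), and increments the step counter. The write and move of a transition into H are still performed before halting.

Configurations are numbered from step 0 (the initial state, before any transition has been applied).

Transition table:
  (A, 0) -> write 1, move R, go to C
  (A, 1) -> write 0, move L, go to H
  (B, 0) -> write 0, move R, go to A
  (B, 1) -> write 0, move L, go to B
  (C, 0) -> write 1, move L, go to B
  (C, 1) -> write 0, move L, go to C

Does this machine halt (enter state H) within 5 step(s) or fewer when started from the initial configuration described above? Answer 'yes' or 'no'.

Answer: no

Derivation:
Step 1: in state A at pos 2, read 0 -> (A,0)->write 1,move R,goto C. Now: state=C, head=3, tape[0..4]=01100 (head:    ^)
Step 2: in state C at pos 3, read 0 -> (C,0)->write 1,move L,goto B. Now: state=B, head=2, tape[0..4]=01110 (head:   ^)
Step 3: in state B at pos 2, read 1 -> (B,1)->write 0,move L,goto B. Now: state=B, head=1, tape[0..4]=01010 (head:  ^)
Step 4: in state B at pos 1, read 1 -> (B,1)->write 0,move L,goto B. Now: state=B, head=0, tape[-1..4]=000010 (head:  ^)
Step 5: in state B at pos 0, read 0 -> (B,0)->write 0,move R,goto A. Now: state=A, head=1, tape[-1..4]=000010 (head:   ^)
After 5 step(s): state = A (not H) -> not halted within 5 -> no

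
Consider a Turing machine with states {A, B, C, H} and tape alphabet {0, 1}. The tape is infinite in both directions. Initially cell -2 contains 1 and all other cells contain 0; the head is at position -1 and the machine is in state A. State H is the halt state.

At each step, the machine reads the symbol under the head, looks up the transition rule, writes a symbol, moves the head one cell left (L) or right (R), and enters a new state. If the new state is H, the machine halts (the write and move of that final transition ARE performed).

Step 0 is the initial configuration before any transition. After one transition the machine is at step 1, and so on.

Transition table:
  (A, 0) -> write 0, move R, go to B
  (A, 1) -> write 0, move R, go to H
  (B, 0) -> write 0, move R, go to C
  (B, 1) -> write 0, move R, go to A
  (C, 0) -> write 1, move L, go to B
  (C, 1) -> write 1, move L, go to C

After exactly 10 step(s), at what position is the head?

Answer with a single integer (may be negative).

Step 1: in state A at pos -1, read 0 -> (A,0)->write 0,move R,goto B. Now: state=B, head=0, tape[-3..1]=01000 (head:    ^)
Step 2: in state B at pos 0, read 0 -> (B,0)->write 0,move R,goto C. Now: state=C, head=1, tape[-3..2]=010000 (head:     ^)
Step 3: in state C at pos 1, read 0 -> (C,0)->write 1,move L,goto B. Now: state=B, head=0, tape[-3..2]=010010 (head:    ^)
Step 4: in state B at pos 0, read 0 -> (B,0)->write 0,move R,goto C. Now: state=C, head=1, tape[-3..2]=010010 (head:     ^)
Step 5: in state C at pos 1, read 1 -> (C,1)->write 1,move L,goto C. Now: state=C, head=0, tape[-3..2]=010010 (head:    ^)
Step 6: in state C at pos 0, read 0 -> (C,0)->write 1,move L,goto B. Now: state=B, head=-1, tape[-3..2]=010110 (head:   ^)
Step 7: in state B at pos -1, read 0 -> (B,0)->write 0,move R,goto C. Now: state=C, head=0, tape[-3..2]=010110 (head:    ^)
Step 8: in state C at pos 0, read 1 -> (C,1)->write 1,move L,goto C. Now: state=C, head=-1, tape[-3..2]=010110 (head:   ^)
Step 9: in state C at pos -1, read 0 -> (C,0)->write 1,move L,goto B. Now: state=B, head=-2, tape[-3..2]=011110 (head:  ^)
Step 10: in state B at pos -2, read 1 -> (B,1)->write 0,move R,goto A. Now: state=A, head=-1, tape[-3..2]=001110 (head:   ^)

Answer: -1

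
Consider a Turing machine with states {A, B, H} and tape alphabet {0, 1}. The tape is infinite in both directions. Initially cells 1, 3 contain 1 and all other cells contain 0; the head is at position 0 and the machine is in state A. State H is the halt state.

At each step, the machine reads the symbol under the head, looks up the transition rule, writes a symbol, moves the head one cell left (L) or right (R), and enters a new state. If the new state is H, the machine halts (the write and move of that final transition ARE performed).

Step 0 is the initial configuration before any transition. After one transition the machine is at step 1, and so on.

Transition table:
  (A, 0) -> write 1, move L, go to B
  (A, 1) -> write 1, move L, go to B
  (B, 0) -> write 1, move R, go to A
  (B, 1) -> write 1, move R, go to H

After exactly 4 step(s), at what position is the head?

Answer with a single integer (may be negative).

Answer: 0

Derivation:
Step 1: in state A at pos 0, read 0 -> (A,0)->write 1,move L,goto B. Now: state=B, head=-1, tape[-2..4]=0011010 (head:  ^)
Step 2: in state B at pos -1, read 0 -> (B,0)->write 1,move R,goto A. Now: state=A, head=0, tape[-2..4]=0111010 (head:   ^)
Step 3: in state A at pos 0, read 1 -> (A,1)->write 1,move L,goto B. Now: state=B, head=-1, tape[-2..4]=0111010 (head:  ^)
Step 4: in state B at pos -1, read 1 -> (B,1)->write 1,move R,goto H. Now: state=H, head=0, tape[-2..4]=0111010 (head:   ^)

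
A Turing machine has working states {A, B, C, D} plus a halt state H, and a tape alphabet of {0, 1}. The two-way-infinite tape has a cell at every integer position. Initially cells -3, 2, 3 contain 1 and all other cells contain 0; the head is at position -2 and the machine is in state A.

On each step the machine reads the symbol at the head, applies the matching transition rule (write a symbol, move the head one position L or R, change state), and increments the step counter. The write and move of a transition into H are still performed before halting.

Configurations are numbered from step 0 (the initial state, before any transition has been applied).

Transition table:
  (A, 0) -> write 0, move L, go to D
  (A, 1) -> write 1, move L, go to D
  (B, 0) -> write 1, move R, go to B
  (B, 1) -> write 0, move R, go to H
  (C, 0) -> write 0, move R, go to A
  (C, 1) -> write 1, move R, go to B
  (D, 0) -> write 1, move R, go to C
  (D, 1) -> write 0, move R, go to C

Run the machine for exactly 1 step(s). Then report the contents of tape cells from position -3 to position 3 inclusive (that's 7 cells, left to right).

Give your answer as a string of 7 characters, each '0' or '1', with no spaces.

Step 1: in state A at pos -2, read 0 -> (A,0)->write 0,move L,goto D. Now: state=D, head=-3, tape[-4..4]=010000110 (head:  ^)

Answer: 1000011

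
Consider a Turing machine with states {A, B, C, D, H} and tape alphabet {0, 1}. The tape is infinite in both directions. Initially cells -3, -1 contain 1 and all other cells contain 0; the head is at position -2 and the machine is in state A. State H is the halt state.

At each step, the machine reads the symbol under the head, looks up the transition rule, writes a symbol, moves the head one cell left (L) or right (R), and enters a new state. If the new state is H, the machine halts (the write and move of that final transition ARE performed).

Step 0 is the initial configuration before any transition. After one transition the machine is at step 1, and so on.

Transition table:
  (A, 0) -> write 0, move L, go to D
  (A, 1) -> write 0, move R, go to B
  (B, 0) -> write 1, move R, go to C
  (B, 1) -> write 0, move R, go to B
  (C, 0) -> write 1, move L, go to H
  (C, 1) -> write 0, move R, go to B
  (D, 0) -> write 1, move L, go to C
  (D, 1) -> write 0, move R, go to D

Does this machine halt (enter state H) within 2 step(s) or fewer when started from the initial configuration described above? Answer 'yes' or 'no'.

Answer: no

Derivation:
Step 1: in state A at pos -2, read 0 -> (A,0)->write 0,move L,goto D. Now: state=D, head=-3, tape[-4..0]=01010 (head:  ^)
Step 2: in state D at pos -3, read 1 -> (D,1)->write 0,move R,goto D. Now: state=D, head=-2, tape[-4..0]=00010 (head:   ^)
After 2 step(s): state = D (not H) -> not halted within 2 -> no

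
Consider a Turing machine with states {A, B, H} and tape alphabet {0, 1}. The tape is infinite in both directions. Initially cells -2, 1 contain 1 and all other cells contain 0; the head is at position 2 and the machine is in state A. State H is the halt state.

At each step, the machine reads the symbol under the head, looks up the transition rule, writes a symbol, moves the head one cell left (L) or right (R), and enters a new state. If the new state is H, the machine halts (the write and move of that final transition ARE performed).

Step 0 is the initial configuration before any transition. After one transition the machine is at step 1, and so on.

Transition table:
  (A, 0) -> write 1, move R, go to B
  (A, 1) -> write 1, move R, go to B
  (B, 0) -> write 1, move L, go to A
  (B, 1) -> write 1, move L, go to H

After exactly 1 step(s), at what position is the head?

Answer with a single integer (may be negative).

Answer: 3

Derivation:
Step 1: in state A at pos 2, read 0 -> (A,0)->write 1,move R,goto B. Now: state=B, head=3, tape[-3..4]=01001100 (head:       ^)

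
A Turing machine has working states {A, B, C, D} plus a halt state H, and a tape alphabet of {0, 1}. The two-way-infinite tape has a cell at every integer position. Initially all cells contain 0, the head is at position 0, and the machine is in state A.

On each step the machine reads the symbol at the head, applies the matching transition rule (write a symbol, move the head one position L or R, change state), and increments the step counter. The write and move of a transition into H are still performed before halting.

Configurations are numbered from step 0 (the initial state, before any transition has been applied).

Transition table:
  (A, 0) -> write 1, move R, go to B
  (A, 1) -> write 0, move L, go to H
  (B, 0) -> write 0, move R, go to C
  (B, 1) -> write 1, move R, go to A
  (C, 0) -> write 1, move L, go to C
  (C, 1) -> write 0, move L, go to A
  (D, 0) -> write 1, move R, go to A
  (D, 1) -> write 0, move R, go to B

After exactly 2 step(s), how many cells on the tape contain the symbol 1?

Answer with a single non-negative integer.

Step 1: in state A at pos 0, read 0 -> (A,0)->write 1,move R,goto B. Now: state=B, head=1, tape[-1..2]=0100 (head:   ^)
Step 2: in state B at pos 1, read 0 -> (B,0)->write 0,move R,goto C. Now: state=C, head=2, tape[-1..3]=01000 (head:    ^)
Cells containing 1 after step 2: {0} -> 1 cell(s)

Answer: 1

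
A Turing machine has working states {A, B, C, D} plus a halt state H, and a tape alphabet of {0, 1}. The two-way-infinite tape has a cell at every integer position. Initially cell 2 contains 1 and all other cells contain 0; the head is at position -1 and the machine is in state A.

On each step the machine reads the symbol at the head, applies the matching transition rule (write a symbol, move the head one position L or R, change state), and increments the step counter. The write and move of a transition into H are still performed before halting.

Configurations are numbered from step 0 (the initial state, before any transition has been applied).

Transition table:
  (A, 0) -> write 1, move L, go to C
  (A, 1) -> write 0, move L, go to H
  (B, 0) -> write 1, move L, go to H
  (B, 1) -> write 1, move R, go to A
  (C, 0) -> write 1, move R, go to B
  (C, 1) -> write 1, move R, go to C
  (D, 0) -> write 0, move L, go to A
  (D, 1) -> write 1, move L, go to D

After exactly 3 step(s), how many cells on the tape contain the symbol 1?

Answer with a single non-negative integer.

Step 1: in state A at pos -1, read 0 -> (A,0)->write 1,move L,goto C. Now: state=C, head=-2, tape[-3..3]=0010010 (head:  ^)
Step 2: in state C at pos -2, read 0 -> (C,0)->write 1,move R,goto B. Now: state=B, head=-1, tape[-3..3]=0110010 (head:   ^)
Step 3: in state B at pos -1, read 1 -> (B,1)->write 1,move R,goto A. Now: state=A, head=0, tape[-3..3]=0110010 (head:    ^)
Cells containing 1 after step 3: {-2, -1, 2} -> 3 cell(s)

Answer: 3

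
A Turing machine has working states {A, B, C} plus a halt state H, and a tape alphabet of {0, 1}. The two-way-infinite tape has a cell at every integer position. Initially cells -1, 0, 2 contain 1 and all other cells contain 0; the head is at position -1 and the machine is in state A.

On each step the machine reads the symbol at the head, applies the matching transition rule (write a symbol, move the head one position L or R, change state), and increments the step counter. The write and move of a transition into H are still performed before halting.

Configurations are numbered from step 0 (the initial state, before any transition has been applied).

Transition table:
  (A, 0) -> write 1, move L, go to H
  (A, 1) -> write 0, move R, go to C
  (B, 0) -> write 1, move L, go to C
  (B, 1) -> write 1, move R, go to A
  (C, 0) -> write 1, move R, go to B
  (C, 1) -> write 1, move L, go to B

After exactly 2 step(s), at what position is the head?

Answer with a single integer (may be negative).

Answer: -1

Derivation:
Step 1: in state A at pos -1, read 1 -> (A,1)->write 0,move R,goto C. Now: state=C, head=0, tape[-2..3]=001010 (head:   ^)
Step 2: in state C at pos 0, read 1 -> (C,1)->write 1,move L,goto B. Now: state=B, head=-1, tape[-2..3]=001010 (head:  ^)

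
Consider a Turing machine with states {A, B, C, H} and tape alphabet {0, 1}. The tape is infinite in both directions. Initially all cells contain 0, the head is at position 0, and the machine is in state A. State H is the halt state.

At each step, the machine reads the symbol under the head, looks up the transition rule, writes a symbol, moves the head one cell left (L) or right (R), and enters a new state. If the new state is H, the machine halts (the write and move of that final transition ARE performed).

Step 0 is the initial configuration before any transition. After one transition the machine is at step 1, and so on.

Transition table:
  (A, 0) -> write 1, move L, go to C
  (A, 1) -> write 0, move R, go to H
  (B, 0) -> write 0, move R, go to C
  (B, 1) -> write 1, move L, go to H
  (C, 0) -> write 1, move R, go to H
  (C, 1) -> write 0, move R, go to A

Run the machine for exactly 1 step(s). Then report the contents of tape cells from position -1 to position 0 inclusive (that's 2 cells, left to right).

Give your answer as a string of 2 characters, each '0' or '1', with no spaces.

Answer: 01

Derivation:
Step 1: in state A at pos 0, read 0 -> (A,0)->write 1,move L,goto C. Now: state=C, head=-1, tape[-2..1]=0010 (head:  ^)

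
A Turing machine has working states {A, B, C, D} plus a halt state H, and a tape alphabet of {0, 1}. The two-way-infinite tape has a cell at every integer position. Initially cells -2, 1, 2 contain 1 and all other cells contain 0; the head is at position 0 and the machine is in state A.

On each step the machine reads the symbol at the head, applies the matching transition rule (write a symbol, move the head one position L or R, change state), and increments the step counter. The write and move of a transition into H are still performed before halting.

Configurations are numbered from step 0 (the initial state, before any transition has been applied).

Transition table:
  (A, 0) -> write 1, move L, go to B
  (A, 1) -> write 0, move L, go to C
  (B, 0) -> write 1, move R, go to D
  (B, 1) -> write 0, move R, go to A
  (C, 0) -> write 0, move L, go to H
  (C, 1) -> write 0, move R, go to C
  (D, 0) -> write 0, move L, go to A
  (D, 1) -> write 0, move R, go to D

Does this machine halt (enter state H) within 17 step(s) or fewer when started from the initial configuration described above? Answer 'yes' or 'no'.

Step 1: in state A at pos 0, read 0 -> (A,0)->write 1,move L,goto B. Now: state=B, head=-1, tape[-3..3]=0101110 (head:   ^)
Step 2: in state B at pos -1, read 0 -> (B,0)->write 1,move R,goto D. Now: state=D, head=0, tape[-3..3]=0111110 (head:    ^)
Step 3: in state D at pos 0, read 1 -> (D,1)->write 0,move R,goto D. Now: state=D, head=1, tape[-3..3]=0110110 (head:     ^)
Step 4: in state D at pos 1, read 1 -> (D,1)->write 0,move R,goto D. Now: state=D, head=2, tape[-3..3]=0110010 (head:      ^)
Step 5: in state D at pos 2, read 1 -> (D,1)->write 0,move R,goto D. Now: state=D, head=3, tape[-3..4]=01100000 (head:       ^)
Step 6: in state D at pos 3, read 0 -> (D,0)->write 0,move L,goto A. Now: state=A, head=2, tape[-3..4]=01100000 (head:      ^)
Step 7: in state A at pos 2, read 0 -> (A,0)->write 1,move L,goto B. Now: state=B, head=1, tape[-3..4]=01100100 (head:     ^)
Step 8: in state B at pos 1, read 0 -> (B,0)->write 1,move R,goto D. Now: state=D, head=2, tape[-3..4]=01101100 (head:      ^)
Step 9: in state D at pos 2, read 1 -> (D,1)->write 0,move R,goto D. Now: state=D, head=3, tape[-3..4]=01101000 (head:       ^)
Step 10: in state D at pos 3, read 0 -> (D,0)->write 0,move L,goto A. Now: state=A, head=2, tape[-3..4]=01101000 (head:      ^)
Step 11: in state A at pos 2, read 0 -> (A,0)->write 1,move L,goto B. Now: state=B, head=1, tape[-3..4]=01101100 (head:     ^)
Step 12: in state B at pos 1, read 1 -> (B,1)->write 0,move R,goto A. Now: state=A, head=2, tape[-3..4]=01100100 (head:      ^)
Step 13: in state A at pos 2, read 1 -> (A,1)->write 0,move L,goto C. Now: state=C, head=1, tape[-3..4]=01100000 (head:     ^)
Step 14: in state C at pos 1, read 0 -> (C,0)->write 0,move L,goto H. Now: state=H, head=0, tape[-3..4]=01100000 (head:    ^)
State H reached at step 14; 14 <= 17 -> yes

Answer: yes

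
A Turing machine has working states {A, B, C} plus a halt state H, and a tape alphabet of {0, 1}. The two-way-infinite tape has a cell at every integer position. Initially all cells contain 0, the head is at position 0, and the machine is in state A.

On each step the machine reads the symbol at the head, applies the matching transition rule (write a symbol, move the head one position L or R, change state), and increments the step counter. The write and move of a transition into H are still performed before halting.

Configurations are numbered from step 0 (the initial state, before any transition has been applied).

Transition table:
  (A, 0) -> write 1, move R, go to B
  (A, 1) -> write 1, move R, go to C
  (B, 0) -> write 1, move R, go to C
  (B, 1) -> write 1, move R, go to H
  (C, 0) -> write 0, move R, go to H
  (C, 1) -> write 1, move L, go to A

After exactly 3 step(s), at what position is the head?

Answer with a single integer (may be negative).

Step 1: in state A at pos 0, read 0 -> (A,0)->write 1,move R,goto B. Now: state=B, head=1, tape[-1..2]=0100 (head:   ^)
Step 2: in state B at pos 1, read 0 -> (B,0)->write 1,move R,goto C. Now: state=C, head=2, tape[-1..3]=01100 (head:    ^)
Step 3: in state C at pos 2, read 0 -> (C,0)->write 0,move R,goto H. Now: state=H, head=3, tape[-1..4]=011000 (head:     ^)

Answer: 3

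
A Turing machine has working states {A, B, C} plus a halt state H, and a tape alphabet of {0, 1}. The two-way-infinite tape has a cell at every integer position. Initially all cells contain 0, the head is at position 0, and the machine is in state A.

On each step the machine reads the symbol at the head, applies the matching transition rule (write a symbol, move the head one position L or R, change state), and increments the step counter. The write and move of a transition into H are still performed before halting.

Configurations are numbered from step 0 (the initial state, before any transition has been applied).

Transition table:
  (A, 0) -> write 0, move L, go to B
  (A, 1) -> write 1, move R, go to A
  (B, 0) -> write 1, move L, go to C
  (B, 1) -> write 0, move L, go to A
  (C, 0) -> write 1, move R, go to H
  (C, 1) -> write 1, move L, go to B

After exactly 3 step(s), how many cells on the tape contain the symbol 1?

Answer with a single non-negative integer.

Answer: 2

Derivation:
Step 1: in state A at pos 0, read 0 -> (A,0)->write 0,move L,goto B. Now: state=B, head=-1, tape[-2..1]=0000 (head:  ^)
Step 2: in state B at pos -1, read 0 -> (B,0)->write 1,move L,goto C. Now: state=C, head=-2, tape[-3..1]=00100 (head:  ^)
Step 3: in state C at pos -2, read 0 -> (C,0)->write 1,move R,goto H. Now: state=H, head=-1, tape[-3..1]=01100 (head:   ^)
Cells containing 1 after step 3: {-2, -1} -> 2 cell(s)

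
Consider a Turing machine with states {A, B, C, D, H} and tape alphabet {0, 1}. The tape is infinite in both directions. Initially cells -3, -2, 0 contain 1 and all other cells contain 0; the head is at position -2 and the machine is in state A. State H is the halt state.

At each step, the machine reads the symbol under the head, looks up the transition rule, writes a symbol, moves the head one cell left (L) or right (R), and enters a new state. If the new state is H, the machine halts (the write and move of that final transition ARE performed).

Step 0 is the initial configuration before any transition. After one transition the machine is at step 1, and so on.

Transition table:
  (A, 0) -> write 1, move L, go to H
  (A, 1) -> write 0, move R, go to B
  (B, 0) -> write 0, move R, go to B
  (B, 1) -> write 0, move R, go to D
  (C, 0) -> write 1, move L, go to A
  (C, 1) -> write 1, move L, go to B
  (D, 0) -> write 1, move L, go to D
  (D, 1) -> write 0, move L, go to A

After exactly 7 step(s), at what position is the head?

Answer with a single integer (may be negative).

Answer: -3

Derivation:
Step 1: in state A at pos -2, read 1 -> (A,1)->write 0,move R,goto B. Now: state=B, head=-1, tape[-4..1]=010010 (head:    ^)
Step 2: in state B at pos -1, read 0 -> (B,0)->write 0,move R,goto B. Now: state=B, head=0, tape[-4..1]=010010 (head:     ^)
Step 3: in state B at pos 0, read 1 -> (B,1)->write 0,move R,goto D. Now: state=D, head=1, tape[-4..2]=0100000 (head:      ^)
Step 4: in state D at pos 1, read 0 -> (D,0)->write 1,move L,goto D. Now: state=D, head=0, tape[-4..2]=0100010 (head:     ^)
Step 5: in state D at pos 0, read 0 -> (D,0)->write 1,move L,goto D. Now: state=D, head=-1, tape[-4..2]=0100110 (head:    ^)
Step 6: in state D at pos -1, read 0 -> (D,0)->write 1,move L,goto D. Now: state=D, head=-2, tape[-4..2]=0101110 (head:   ^)
Step 7: in state D at pos -2, read 0 -> (D,0)->write 1,move L,goto D. Now: state=D, head=-3, tape[-4..2]=0111110 (head:  ^)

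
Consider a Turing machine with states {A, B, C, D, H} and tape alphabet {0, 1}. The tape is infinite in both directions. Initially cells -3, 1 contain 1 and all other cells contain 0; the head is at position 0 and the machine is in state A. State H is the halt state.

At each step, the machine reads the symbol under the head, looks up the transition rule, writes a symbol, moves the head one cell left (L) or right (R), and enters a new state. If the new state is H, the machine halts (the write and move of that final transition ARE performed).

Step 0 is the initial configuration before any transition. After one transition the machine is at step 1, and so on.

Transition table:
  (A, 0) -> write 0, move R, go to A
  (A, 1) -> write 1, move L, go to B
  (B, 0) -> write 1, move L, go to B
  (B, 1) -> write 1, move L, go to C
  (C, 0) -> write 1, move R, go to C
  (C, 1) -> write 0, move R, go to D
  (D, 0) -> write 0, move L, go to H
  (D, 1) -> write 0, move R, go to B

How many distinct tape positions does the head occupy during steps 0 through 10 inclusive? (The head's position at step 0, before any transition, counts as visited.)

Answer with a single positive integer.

Answer: 6

Derivation:
Step 1: in state A at pos 0, read 0 -> (A,0)->write 0,move R,goto A. Now: state=A, head=1, tape[-4..2]=0100010 (head:      ^)
Step 2: in state A at pos 1, read 1 -> (A,1)->write 1,move L,goto B. Now: state=B, head=0, tape[-4..2]=0100010 (head:     ^)
Step 3: in state B at pos 0, read 0 -> (B,0)->write 1,move L,goto B. Now: state=B, head=-1, tape[-4..2]=0100110 (head:    ^)
Step 4: in state B at pos -1, read 0 -> (B,0)->write 1,move L,goto B. Now: state=B, head=-2, tape[-4..2]=0101110 (head:   ^)
Step 5: in state B at pos -2, read 0 -> (B,0)->write 1,move L,goto B. Now: state=B, head=-3, tape[-4..2]=0111110 (head:  ^)
Step 6: in state B at pos -3, read 1 -> (B,1)->write 1,move L,goto C. Now: state=C, head=-4, tape[-5..2]=00111110 (head:  ^)
Step 7: in state C at pos -4, read 0 -> (C,0)->write 1,move R,goto C. Now: state=C, head=-3, tape[-5..2]=01111110 (head:   ^)
Step 8: in state C at pos -3, read 1 -> (C,1)->write 0,move R,goto D. Now: state=D, head=-2, tape[-5..2]=01011110 (head:    ^)
Step 9: in state D at pos -2, read 1 -> (D,1)->write 0,move R,goto B. Now: state=B, head=-1, tape[-5..2]=01001110 (head:     ^)
Step 10: in state B at pos -1, read 1 -> (B,1)->write 1,move L,goto C. Now: state=C, head=-2, tape[-5..2]=01001110 (head:    ^)
Head positions at steps 0..10: starting at 0, distinct positions visited = {-4, -3, -2, -1, 0, 1} -> 6 position(s)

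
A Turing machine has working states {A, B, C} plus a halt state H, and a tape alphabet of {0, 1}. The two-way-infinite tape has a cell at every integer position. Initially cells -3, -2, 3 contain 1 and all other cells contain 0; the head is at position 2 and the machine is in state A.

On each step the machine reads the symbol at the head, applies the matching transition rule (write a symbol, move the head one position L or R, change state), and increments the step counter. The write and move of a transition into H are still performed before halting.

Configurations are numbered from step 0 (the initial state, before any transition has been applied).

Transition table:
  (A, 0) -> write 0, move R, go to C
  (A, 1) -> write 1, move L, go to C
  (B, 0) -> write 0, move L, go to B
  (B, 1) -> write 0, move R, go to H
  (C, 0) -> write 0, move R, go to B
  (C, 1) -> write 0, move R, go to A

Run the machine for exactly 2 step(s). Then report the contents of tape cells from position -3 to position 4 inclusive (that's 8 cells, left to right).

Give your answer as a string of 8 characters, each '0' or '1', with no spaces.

Answer: 11000000

Derivation:
Step 1: in state A at pos 2, read 0 -> (A,0)->write 0,move R,goto C. Now: state=C, head=3, tape[-4..4]=011000010 (head:        ^)
Step 2: in state C at pos 3, read 1 -> (C,1)->write 0,move R,goto A. Now: state=A, head=4, tape[-4..5]=0110000000 (head:         ^)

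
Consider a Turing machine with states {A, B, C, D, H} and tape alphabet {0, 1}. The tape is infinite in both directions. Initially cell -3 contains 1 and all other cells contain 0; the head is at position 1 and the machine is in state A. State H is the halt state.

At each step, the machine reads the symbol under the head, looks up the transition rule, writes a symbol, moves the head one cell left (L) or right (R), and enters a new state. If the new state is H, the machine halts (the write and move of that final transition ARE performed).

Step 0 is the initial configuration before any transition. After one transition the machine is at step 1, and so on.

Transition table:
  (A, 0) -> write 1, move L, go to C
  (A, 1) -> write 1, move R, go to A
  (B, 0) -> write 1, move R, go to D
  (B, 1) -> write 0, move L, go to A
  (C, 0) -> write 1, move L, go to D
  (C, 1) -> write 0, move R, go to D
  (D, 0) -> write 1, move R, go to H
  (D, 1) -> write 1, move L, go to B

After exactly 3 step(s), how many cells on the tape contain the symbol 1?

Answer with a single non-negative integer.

Answer: 4

Derivation:
Step 1: in state A at pos 1, read 0 -> (A,0)->write 1,move L,goto C. Now: state=C, head=0, tape[-4..2]=0100010 (head:     ^)
Step 2: in state C at pos 0, read 0 -> (C,0)->write 1,move L,goto D. Now: state=D, head=-1, tape[-4..2]=0100110 (head:    ^)
Step 3: in state D at pos -1, read 0 -> (D,0)->write 1,move R,goto H. Now: state=H, head=0, tape[-4..2]=0101110 (head:     ^)
Cells containing 1 after step 3: {-3, -1, 0, 1} -> 4 cell(s)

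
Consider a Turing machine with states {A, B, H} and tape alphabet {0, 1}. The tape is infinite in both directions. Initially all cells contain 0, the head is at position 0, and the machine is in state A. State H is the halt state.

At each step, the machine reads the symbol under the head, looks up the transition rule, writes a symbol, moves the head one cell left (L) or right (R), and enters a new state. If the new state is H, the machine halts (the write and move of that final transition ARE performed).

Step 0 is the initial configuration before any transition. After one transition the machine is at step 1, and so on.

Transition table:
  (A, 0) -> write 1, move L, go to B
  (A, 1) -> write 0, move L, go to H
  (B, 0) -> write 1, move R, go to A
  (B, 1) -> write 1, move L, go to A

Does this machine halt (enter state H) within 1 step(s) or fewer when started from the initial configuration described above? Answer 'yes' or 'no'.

Step 1: in state A at pos 0, read 0 -> (A,0)->write 1,move L,goto B. Now: state=B, head=-1, tape[-2..1]=0010 (head:  ^)
After 1 step(s): state = B (not H) -> not halted within 1 -> no

Answer: no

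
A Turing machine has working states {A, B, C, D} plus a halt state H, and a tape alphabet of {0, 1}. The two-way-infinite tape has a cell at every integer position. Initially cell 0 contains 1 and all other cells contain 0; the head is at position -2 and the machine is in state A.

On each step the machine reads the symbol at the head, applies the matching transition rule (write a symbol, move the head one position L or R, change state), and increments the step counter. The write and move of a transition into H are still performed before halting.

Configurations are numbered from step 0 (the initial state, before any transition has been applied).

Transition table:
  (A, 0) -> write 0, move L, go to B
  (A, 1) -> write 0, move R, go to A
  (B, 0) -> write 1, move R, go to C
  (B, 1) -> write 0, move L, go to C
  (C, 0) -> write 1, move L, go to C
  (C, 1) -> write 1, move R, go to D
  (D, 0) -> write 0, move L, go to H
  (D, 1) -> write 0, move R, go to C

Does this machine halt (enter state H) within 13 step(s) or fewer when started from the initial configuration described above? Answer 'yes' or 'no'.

Answer: no

Derivation:
Step 1: in state A at pos -2, read 0 -> (A,0)->write 0,move L,goto B. Now: state=B, head=-3, tape[-4..1]=000010 (head:  ^)
Step 2: in state B at pos -3, read 0 -> (B,0)->write 1,move R,goto C. Now: state=C, head=-2, tape[-4..1]=010010 (head:   ^)
Step 3: in state C at pos -2, read 0 -> (C,0)->write 1,move L,goto C. Now: state=C, head=-3, tape[-4..1]=011010 (head:  ^)
Step 4: in state C at pos -3, read 1 -> (C,1)->write 1,move R,goto D. Now: state=D, head=-2, tape[-4..1]=011010 (head:   ^)
Step 5: in state D at pos -2, read 1 -> (D,1)->write 0,move R,goto C. Now: state=C, head=-1, tape[-4..1]=010010 (head:    ^)
Step 6: in state C at pos -1, read 0 -> (C,0)->write 1,move L,goto C. Now: state=C, head=-2, tape[-4..1]=010110 (head:   ^)
Step 7: in state C at pos -2, read 0 -> (C,0)->write 1,move L,goto C. Now: state=C, head=-3, tape[-4..1]=011110 (head:  ^)
Step 8: in state C at pos -3, read 1 -> (C,1)->write 1,move R,goto D. Now: state=D, head=-2, tape[-4..1]=011110 (head:   ^)
Step 9: in state D at pos -2, read 1 -> (D,1)->write 0,move R,goto C. Now: state=C, head=-1, tape[-4..1]=010110 (head:    ^)
Step 10: in state C at pos -1, read 1 -> (C,1)->write 1,move R,goto D. Now: state=D, head=0, tape[-4..1]=010110 (head:     ^)
Step 11: in state D at pos 0, read 1 -> (D,1)->write 0,move R,goto C. Now: state=C, head=1, tape[-4..2]=0101000 (head:      ^)
Step 12: in state C at pos 1, read 0 -> (C,0)->write 1,move L,goto C. Now: state=C, head=0, tape[-4..2]=0101010 (head:     ^)
Step 13: in state C at pos 0, read 0 -> (C,0)->write 1,move L,goto C. Now: state=C, head=-1, tape[-4..2]=0101110 (head:    ^)
After 13 step(s): state = C (not H) -> not halted within 13 -> no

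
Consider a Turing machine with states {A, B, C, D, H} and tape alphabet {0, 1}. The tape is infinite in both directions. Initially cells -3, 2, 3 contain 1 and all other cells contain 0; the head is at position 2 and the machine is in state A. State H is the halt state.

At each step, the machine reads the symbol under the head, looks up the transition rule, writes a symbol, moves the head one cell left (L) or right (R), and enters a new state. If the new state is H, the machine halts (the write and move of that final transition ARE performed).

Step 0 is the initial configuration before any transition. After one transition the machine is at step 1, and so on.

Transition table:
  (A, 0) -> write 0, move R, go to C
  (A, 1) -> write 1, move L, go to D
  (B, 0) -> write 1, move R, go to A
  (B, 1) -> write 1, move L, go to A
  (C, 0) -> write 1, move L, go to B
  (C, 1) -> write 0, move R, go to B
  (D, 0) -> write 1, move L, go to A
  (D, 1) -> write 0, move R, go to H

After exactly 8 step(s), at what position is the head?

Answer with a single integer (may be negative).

Answer: 2

Derivation:
Step 1: in state A at pos 2, read 1 -> (A,1)->write 1,move L,goto D. Now: state=D, head=1, tape[-4..4]=010000110 (head:      ^)
Step 2: in state D at pos 1, read 0 -> (D,0)->write 1,move L,goto A. Now: state=A, head=0, tape[-4..4]=010001110 (head:     ^)
Step 3: in state A at pos 0, read 0 -> (A,0)->write 0,move R,goto C. Now: state=C, head=1, tape[-4..4]=010001110 (head:      ^)
Step 4: in state C at pos 1, read 1 -> (C,1)->write 0,move R,goto B. Now: state=B, head=2, tape[-4..4]=010000110 (head:       ^)
Step 5: in state B at pos 2, read 1 -> (B,1)->write 1,move L,goto A. Now: state=A, head=1, tape[-4..4]=010000110 (head:      ^)
Step 6: in state A at pos 1, read 0 -> (A,0)->write 0,move R,goto C. Now: state=C, head=2, tape[-4..4]=010000110 (head:       ^)
Step 7: in state C at pos 2, read 1 -> (C,1)->write 0,move R,goto B. Now: state=B, head=3, tape[-4..4]=010000010 (head:        ^)
Step 8: in state B at pos 3, read 1 -> (B,1)->write 1,move L,goto A. Now: state=A, head=2, tape[-4..4]=010000010 (head:       ^)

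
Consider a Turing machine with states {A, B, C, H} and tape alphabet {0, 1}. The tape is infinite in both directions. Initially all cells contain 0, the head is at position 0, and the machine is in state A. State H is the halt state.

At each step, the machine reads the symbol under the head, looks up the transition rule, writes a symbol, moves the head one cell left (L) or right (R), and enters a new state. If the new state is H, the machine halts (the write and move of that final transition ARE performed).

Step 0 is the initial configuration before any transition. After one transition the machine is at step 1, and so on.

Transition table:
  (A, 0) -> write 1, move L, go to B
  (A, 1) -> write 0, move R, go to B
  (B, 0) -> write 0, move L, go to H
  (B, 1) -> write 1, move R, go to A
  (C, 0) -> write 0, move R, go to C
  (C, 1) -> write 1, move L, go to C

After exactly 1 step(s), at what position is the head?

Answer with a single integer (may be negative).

Step 1: in state A at pos 0, read 0 -> (A,0)->write 1,move L,goto B. Now: state=B, head=-1, tape[-2..1]=0010 (head:  ^)

Answer: -1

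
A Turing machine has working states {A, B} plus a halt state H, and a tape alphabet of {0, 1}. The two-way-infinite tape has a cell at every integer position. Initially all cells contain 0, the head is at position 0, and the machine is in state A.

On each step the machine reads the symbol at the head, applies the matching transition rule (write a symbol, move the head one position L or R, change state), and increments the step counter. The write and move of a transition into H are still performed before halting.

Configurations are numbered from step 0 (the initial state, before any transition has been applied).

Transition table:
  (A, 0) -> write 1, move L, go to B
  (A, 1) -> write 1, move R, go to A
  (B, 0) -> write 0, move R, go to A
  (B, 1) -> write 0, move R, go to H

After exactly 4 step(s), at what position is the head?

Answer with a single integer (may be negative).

Answer: 0

Derivation:
Step 1: in state A at pos 0, read 0 -> (A,0)->write 1,move L,goto B. Now: state=B, head=-1, tape[-2..1]=0010 (head:  ^)
Step 2: in state B at pos -1, read 0 -> (B,0)->write 0,move R,goto A. Now: state=A, head=0, tape[-2..1]=0010 (head:   ^)
Step 3: in state A at pos 0, read 1 -> (A,1)->write 1,move R,goto A. Now: state=A, head=1, tape[-2..2]=00100 (head:    ^)
Step 4: in state A at pos 1, read 0 -> (A,0)->write 1,move L,goto B. Now: state=B, head=0, tape[-2..2]=00110 (head:   ^)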